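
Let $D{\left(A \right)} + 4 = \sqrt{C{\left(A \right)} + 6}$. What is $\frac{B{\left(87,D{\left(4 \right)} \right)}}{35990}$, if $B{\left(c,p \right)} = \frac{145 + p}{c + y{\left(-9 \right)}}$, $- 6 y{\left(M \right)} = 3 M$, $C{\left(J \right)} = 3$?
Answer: $\frac{48}{1097695} \approx 4.3728 \cdot 10^{-5}$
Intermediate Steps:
$y{\left(M \right)} = - \frac{M}{2}$ ($y{\left(M \right)} = - \frac{3 M}{6} = - \frac{M}{2}$)
$D{\left(A \right)} = -1$ ($D{\left(A \right)} = -4 + \sqrt{3 + 6} = -4 + \sqrt{9} = -4 + 3 = -1$)
$B{\left(c,p \right)} = \frac{145 + p}{\frac{9}{2} + c}$ ($B{\left(c,p \right)} = \frac{145 + p}{c - - \frac{9}{2}} = \frac{145 + p}{c + \frac{9}{2}} = \frac{145 + p}{\frac{9}{2} + c}$)
$\frac{B{\left(87,D{\left(4 \right)} \right)}}{35990} = \frac{2 \frac{1}{9 + 2 \cdot 87} \left(145 - 1\right)}{35990} = 2 \frac{1}{9 + 174} \cdot 144 \cdot \frac{1}{35990} = 2 \cdot \frac{1}{183} \cdot 144 \cdot \frac{1}{35990} = \frac{96}{61} \cdot \frac{1}{35990} = \frac{48}{1097695}$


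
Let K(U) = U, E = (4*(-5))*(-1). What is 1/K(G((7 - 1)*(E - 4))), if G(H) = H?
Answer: 1/96 ≈ 0.010417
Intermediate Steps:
E = 20 (E = -20*(-1) = 20)
1/K(G((7 - 1)*(E - 4))) = 1/((7 - 1)*(20 - 4)) = 1/(6*16) = 1/96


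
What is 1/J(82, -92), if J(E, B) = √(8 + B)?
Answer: -I*√21/42 ≈ -0.10911*I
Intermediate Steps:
1/J(82, -92) = 1/(√(8 - 92)) = 1/(√(-84)) = 1/(2*I*√21) = -I*√21/42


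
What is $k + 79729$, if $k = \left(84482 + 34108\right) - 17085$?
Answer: $181234$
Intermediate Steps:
$k = 101505$ ($k = 118590 - 17085 = 101505$)
$k + 79729 = 101505 + 79729 = 181234$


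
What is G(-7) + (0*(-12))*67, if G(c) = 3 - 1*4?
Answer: -1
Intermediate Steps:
G(c) = -1 (G(c) = 3 - 4 = -1)
G(-7) + (0*(-12))*67 = -1 + (0*(-12))*67 = -1 + 0*67 = -1 + 0 = -1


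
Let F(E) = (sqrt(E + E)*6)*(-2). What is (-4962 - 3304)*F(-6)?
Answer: 198384*I*sqrt(3) ≈ 3.4361e+5*I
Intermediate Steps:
F(E) = -12*sqrt(2)*sqrt(E) (F(E) = (sqrt(2*E)*6)*(-2) = ((sqrt(2)*sqrt(E))*6)*(-2) = (6*sqrt(2)*sqrt(E))*(-2) = -12*sqrt(2)*sqrt(E))
(-4962 - 3304)*F(-6) = (-4962 - 3304)*(-12*sqrt(2)*sqrt(-6)) = -(-99192)*sqrt(2)*I*sqrt(6) = -(-198384)*I*sqrt(3) = 198384*I*sqrt(3)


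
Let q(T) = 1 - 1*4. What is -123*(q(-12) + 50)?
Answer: -5781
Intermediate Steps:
q(T) = -3 (q(T) = 1 - 4 = -3)
-123*(q(-12) + 50) = -123*(-3 + 50) = -123*47 = -5781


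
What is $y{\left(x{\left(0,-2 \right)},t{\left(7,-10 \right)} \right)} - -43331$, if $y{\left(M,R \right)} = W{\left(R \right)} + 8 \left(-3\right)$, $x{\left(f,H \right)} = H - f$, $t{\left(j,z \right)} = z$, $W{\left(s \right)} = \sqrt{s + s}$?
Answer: $43307 + 2 i \sqrt{5} \approx 43307.0 + 4.4721 i$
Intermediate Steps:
$W{\left(s \right)} = \sqrt{2} \sqrt{s}$ ($W{\left(s \right)} = \sqrt{2 s} = \sqrt{2} \sqrt{s}$)
$y{\left(M,R \right)} = -24 + \sqrt{2} \sqrt{R}$ ($y{\left(M,R \right)} = \sqrt{2} \sqrt{R} + 8 \left(-3\right) = \sqrt{2} \sqrt{R} - 24 = -24 + \sqrt{2} \sqrt{R}$)
$y{\left(x{\left(0,-2 \right)},t{\left(7,-10 \right)} \right)} - -43331 = \left(-24 + \sqrt{2} \sqrt{-10}\right) - -43331 = \left(-24 + \sqrt{2} i \sqrt{10}\right) + 43331 = \left(-24 + 2 i \sqrt{5}\right) + 43331 = 43307 + 2 i \sqrt{5}$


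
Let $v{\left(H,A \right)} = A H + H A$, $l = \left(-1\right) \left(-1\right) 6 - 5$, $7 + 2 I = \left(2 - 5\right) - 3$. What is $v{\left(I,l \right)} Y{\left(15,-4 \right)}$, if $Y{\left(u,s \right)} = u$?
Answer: $-195$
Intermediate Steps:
$I = - \frac{13}{2}$ ($I = - \frac{7}{2} + \frac{\left(2 - 5\right) - 3}{2} = - \frac{7}{2} + \frac{-3 - 3}{2} = - \frac{7}{2} + \frac{1}{2} \left(-6\right) = - \frac{7}{2} - 3 = - \frac{13}{2} \approx -6.5$)
$l = 1$ ($l = 1 \cdot 6 - 5 = 6 - 5 = 1$)
$v{\left(H,A \right)} = 2 A H$ ($v{\left(H,A \right)} = A H + A H = 2 A H$)
$v{\left(I,l \right)} Y{\left(15,-4 \right)} = 2 \cdot 1 \left(- \frac{13}{2}\right) 15 = \left(-13\right) 15 = -195$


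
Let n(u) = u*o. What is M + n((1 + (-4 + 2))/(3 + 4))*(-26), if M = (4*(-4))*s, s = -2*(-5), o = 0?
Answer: -160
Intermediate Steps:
s = 10
n(u) = 0 (n(u) = u*0 = 0)
M = -160 (M = (4*(-4))*10 = -16*10 = -160)
M + n((1 + (-4 + 2))/(3 + 4))*(-26) = -160 + 0*(-26) = -160 + 0 = -160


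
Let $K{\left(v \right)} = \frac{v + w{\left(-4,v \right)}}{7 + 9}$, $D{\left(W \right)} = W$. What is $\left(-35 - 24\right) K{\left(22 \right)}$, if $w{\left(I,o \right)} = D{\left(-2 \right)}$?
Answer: $- \frac{295}{4} \approx -73.75$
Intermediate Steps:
$w{\left(I,o \right)} = -2$
$K{\left(v \right)} = - \frac{1}{8} + \frac{v}{16}$ ($K{\left(v \right)} = \frac{v - 2}{7 + 9} = \frac{-2 + v}{16} = \left(-2 + v\right) \frac{1}{16} = - \frac{1}{8} + \frac{v}{16}$)
$\left(-35 - 24\right) K{\left(22 \right)} = \left(-35 - 24\right) \left(- \frac{1}{8} + \frac{1}{16} \cdot 22\right) = - 59 \left(- \frac{1}{8} + \frac{11}{8}\right) = \left(-59\right) \frac{5}{4} = - \frac{295}{4}$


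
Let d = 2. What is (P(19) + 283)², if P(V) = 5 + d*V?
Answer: 106276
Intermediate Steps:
P(V) = 5 + 2*V
(P(19) + 283)² = ((5 + 2*19) + 283)² = ((5 + 38) + 283)² = (43 + 283)² = 326² = 106276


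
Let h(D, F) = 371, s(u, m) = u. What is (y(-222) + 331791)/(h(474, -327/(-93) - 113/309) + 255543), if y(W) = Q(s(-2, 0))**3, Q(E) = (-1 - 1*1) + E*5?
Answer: 330063/255914 ≈ 1.2897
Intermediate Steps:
Q(E) = -2 + 5*E (Q(E) = (-1 - 1) + 5*E = -2 + 5*E)
y(W) = -1728 (y(W) = (-2 + 5*(-2))**3 = (-2 - 10)**3 = (-12)**3 = -1728)
(y(-222) + 331791)/(h(474, -327/(-93) - 113/309) + 255543) = (-1728 + 331791)/(371 + 255543) = 330063/255914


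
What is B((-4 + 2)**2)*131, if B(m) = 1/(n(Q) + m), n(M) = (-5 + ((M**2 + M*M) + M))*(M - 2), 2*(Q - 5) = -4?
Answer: 131/20 ≈ 6.5500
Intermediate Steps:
Q = 3 (Q = 5 + (1/2)*(-4) = 5 - 2 = 3)
n(M) = (-2 + M)*(-5 + M + 2*M**2) (n(M) = (-5 + ((M**2 + M**2) + M))*(-2 + M) = (-5 + (2*M**2 + M))*(-2 + M) = (-5 + (M + 2*M**2))*(-2 + M) = (-5 + M + 2*M**2)*(-2 + M) = (-2 + M)*(-5 + M + 2*M**2))
B(m) = 1/(16 + m) (B(m) = 1/((10 - 7*3 - 3*3**2 + 2*3**3) + m) = 1/((10 - 21 - 3*9 + 2*27) + m) = 1/((10 - 21 - 27 + 54) + m) = 1/(16 + m))
B((-4 + 2)**2)*131 = 131/(16 + (-4 + 2)**2) = 131/(16 + (-2)**2) = 131/(16 + 4) = 131/20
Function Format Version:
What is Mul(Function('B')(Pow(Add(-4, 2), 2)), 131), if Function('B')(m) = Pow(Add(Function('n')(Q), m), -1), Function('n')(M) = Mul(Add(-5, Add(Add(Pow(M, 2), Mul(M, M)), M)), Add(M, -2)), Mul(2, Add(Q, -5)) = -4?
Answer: Rational(131, 20) ≈ 6.5500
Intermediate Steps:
Q = 3 (Q = Add(5, Mul(Rational(1, 2), -4)) = Add(5, -2) = 3)
Function('n')(M) = Mul(Add(-2, M), Add(-5, M, Mul(2, Pow(M, 2)))) (Function('n')(M) = Mul(Add(-5, Add(Add(Pow(M, 2), Pow(M, 2)), M)), Add(-2, M)) = Mul(Add(-5, Add(Mul(2, Pow(M, 2)), M)), Add(-2, M)) = Mul(Add(-5, Add(M, Mul(2, Pow(M, 2)))), Add(-2, M)) = Mul(Add(-5, M, Mul(2, Pow(M, 2))), Add(-2, M)) = Mul(Add(-2, M), Add(-5, M, Mul(2, Pow(M, 2)))))
Function('B')(m) = Pow(Add(16, m), -1) (Function('B')(m) = Pow(Add(Add(10, Mul(-7, 3), Mul(-3, Pow(3, 2)), Mul(2, Pow(3, 3))), m), -1) = Pow(Add(Add(10, -21, Mul(-3, 9), Mul(2, 27)), m), -1) = Pow(Add(Add(10, -21, -27, 54), m), -1) = Pow(Add(16, m), -1))
Mul(Function('B')(Pow(Add(-4, 2), 2)), 131) = Mul(Pow(Add(16, Pow(Add(-4, 2), 2)), -1), 131) = Mul(Pow(Add(16, Pow(-2, 2)), -1), 131) = Mul(Pow(Add(16, 4), -1), 131) = Mul(Pow(20, -1), 131) = Mul(Rational(1, 20), 131) = Rational(131, 20)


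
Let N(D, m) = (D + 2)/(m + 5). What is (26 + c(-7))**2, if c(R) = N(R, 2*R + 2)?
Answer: 34969/49 ≈ 713.65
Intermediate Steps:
N(D, m) = (2 + D)/(5 + m)
c(R) = (2 + R)/(7 + 2*R) (c(R) = (2 + R)/(5 + (2*R + 2)) = (2 + R)/(5 + (2 + 2*R)) = (2 + R)/(7 + 2*R))
(26 + c(-7))**2 = (26 + (2 - 7)/(7 + 2*(-7)))**2 = (26 - 5/(7 - 14))**2 = (26 - 5/(-7))**2 = (26 - 1/7*(-5))**2 = (26 + 5/7)**2 = (187/7)**2 = 34969/49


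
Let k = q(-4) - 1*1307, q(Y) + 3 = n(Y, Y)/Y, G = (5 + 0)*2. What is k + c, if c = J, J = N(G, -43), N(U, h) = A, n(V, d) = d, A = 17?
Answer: -1292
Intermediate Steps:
G = 10 (G = 5*2 = 10)
q(Y) = -2 (q(Y) = -3 + Y/Y = -3 + 1 = -2)
N(U, h) = 17
J = 17
c = 17
k = -1309 (k = -2 - 1*1307 = -2 - 1307 = -1309)
k + c = -1309 + 17 = -1292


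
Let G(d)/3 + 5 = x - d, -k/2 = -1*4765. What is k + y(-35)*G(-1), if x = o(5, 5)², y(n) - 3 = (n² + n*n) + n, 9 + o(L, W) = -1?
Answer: 705914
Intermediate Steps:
o(L, W) = -10 (o(L, W) = -9 - 1 = -10)
k = 9530 (k = -(-2)*4765 = -2*(-4765) = 9530)
y(n) = 3 + n + 2*n² (y(n) = 3 + ((n² + n*n) + n) = 3 + ((n² + n²) + n) = 3 + (2*n² + n) = 3 + (n + 2*n²) = 3 + n + 2*n²)
x = 100 (x = (-10)² = 100)
G(d) = 285 - 3*d (G(d) = -15 + 3*(100 - d) = -15 + (300 - 3*d) = 285 - 3*d)
k + y(-35)*G(-1) = 9530 + (3 - 35 + 2*(-35)²)*(285 - 3*(-1)) = 9530 + (3 - 35 + 2*1225)*(285 + 3) = 9530 + (3 - 35 + 2450)*288 = 9530 + 2418*288 = 9530 + 696384 = 705914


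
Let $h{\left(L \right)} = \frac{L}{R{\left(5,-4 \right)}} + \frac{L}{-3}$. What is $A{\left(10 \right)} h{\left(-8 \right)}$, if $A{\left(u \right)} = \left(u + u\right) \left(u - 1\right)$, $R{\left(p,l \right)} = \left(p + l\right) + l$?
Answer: $960$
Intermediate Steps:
$R{\left(p,l \right)} = p + 2 l$ ($R{\left(p,l \right)} = \left(l + p\right) + l = p + 2 l$)
$A{\left(u \right)} = 2 u \left(-1 + u\right)$
$h{\left(L \right)} = - \frac{2 L}{3}$ ($h{\left(L \right)} = \frac{L}{5 + 2 \left(-4\right)} + \frac{L}{-3} = \frac{L}{5 - 8} + L \left(- \frac{1}{3}\right) = \frac{L}{-3} - \frac{L}{3} = L \left(- \frac{1}{3}\right) - \frac{L}{3} = - \frac{L}{3} - \frac{L}{3} = - \frac{2 L}{3}$)
$A{\left(10 \right)} h{\left(-8 \right)} = 2 \cdot 10 \left(-1 + 10\right) \left(\left(- \frac{2}{3}\right) \left(-8\right)\right) = 2 \cdot 10 \cdot 9 \cdot \frac{16}{3} = 180 \cdot \frac{16}{3} = 960$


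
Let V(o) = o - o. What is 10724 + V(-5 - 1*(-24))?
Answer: 10724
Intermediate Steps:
V(o) = 0
10724 + V(-5 - 1*(-24)) = 10724 + 0 = 10724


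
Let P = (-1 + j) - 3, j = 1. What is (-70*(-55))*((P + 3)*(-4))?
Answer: 0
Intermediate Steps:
P = -3 (P = (-1 + 1) - 3 = 0 - 3 = -3)
(-70*(-55))*((P + 3)*(-4)) = (-70*(-55))*((-3 + 3)*(-4)) = 3850*(0*(-4)) = 3850*0 = 0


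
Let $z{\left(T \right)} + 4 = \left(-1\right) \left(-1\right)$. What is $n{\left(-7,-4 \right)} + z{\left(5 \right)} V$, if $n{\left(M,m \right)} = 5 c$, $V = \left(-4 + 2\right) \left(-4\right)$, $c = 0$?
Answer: $-24$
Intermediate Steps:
$z{\left(T \right)} = -3$ ($z{\left(T \right)} = -4 - -1 = -4 + 1 = -3$)
$V = 8$ ($V = \left(-2\right) \left(-4\right) = 8$)
$n{\left(M,m \right)} = 0$ ($n{\left(M,m \right)} = 5 \cdot 0 = 0$)
$n{\left(-7,-4 \right)} + z{\left(5 \right)} V = 0 - 24 = -24$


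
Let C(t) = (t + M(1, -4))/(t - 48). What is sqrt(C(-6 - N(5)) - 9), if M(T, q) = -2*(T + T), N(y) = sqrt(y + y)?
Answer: 2*sqrt(-119 - 2*sqrt(10))/sqrt(54 + sqrt(10)) ≈ 2.9614*I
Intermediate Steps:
N(y) = sqrt(2)*sqrt(y) (N(y) = sqrt(2*y) = sqrt(2)*sqrt(y))
M(T, q) = -4*T
C(t) = (-4 + t)/(-48 + t) (C(t) = (t - 4*1)/(t - 48) = (t - 4)/(-48 + t) = (-4 + t)/(-48 + t))
sqrt(C(-6 - N(5)) - 9) = sqrt((-4 + (-6 - sqrt(2)*sqrt(5)))/(-48 + (-6 - sqrt(2)*sqrt(5))) - 9) = sqrt((-4 + (-6 - sqrt(10)))/(-48 + (-6 - sqrt(10))) - 9) = sqrt((-10 - sqrt(10))/(-54 - sqrt(10)) - 9) = sqrt(-9 + (-10 - sqrt(10))/(-54 - sqrt(10)))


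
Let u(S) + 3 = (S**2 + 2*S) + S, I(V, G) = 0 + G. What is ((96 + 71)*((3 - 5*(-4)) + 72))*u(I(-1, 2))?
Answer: 111055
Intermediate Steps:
I(V, G) = G
u(S) = -3 + S**2 + 3*S (u(S) = -3 + ((S**2 + 2*S) + S) = -3 + (S**2 + 3*S) = -3 + S**2 + 3*S)
((96 + 71)*((3 - 5*(-4)) + 72))*u(I(-1, 2)) = ((96 + 71)*((3 - 5*(-4)) + 72))*(-3 + 2**2 + 3*2) = (167*((3 + 20) + 72))*(-3 + 4 + 6) = (167*(23 + 72))*7 = (167*95)*7 = 15865*7 = 111055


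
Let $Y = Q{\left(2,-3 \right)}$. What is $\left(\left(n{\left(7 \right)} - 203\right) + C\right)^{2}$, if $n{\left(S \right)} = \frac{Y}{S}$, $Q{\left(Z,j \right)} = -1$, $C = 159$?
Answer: $\frac{95481}{49} \approx 1948.6$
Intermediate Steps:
$Y = -1$
$n{\left(S \right)} = - \frac{1}{S}$
$\left(\left(n{\left(7 \right)} - 203\right) + C\right)^{2} = \left(\left(- \frac{1}{7} - 203\right) + 159\right)^{2} = \left(- \frac{1422}{7} + 159\right)^{2} = \left(- \frac{309}{7}\right)^{2} = \frac{95481}{49}$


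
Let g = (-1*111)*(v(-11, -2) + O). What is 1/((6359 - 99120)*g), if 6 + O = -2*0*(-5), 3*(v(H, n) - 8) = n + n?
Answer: 1/6864314 ≈ 1.4568e-7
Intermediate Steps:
v(H, n) = 8 + 2*n/3 (v(H, n) = 8 + (n + n)/3 = 8 + (2*n)/3 = 8 + 2*n/3)
O = -6 (O = -6 - 2*0*(-5) = -6 + 0*(-5) = -6 + 0 = -6)
g = -74 (g = (-1*111)*((8 + (2/3)*(-2)) - 6) = -111*((8 - 4/3) - 6) = -111*(20/3 - 6) = -111*2/3 = -74)
1/((6359 - 99120)*g) = 1/((6359 - 99120)*(-74)) = -1/74/(-92761) = -1/92761*(-1/74) = 1/6864314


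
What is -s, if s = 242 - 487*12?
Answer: 5602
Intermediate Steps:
s = -5602 (s = 242 - 5844 = -5602)
-s = -1*(-5602) = 5602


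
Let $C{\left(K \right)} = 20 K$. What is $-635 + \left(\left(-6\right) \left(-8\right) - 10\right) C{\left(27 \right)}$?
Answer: $19885$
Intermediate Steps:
$-635 + \left(\left(-6\right) \left(-8\right) - 10\right) C{\left(27 \right)} = -635 + \left(\left(-6\right) \left(-8\right) - 10\right) 20 \cdot 27 = -635 + \left(48 - 10\right) 540 = -635 + 38 \cdot 540 = -635 + 20520 = 19885$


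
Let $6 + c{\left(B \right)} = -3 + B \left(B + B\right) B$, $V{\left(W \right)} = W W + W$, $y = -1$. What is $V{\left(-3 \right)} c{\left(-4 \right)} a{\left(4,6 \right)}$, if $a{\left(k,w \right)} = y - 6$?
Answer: $5754$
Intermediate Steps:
$a{\left(k,w \right)} = -7$ ($a{\left(k,w \right)} = -1 - 6 = -7$)
$V{\left(W \right)} = W + W^{2}$ ($V{\left(W \right)} = W^{2} + W = W + W^{2}$)
$c{\left(B \right)} = -9 + 2 B^{3}$ ($c{\left(B \right)} = -6 + \left(-3 + B \left(B + B\right) B\right) = -6 + \left(-3 + B 2 B B\right) = -6 + \left(-3 + 2 B^{2} B\right) = -6 + \left(-3 + 2 B^{3}\right) = -9 + 2 B^{3}$)
$V{\left(-3 \right)} c{\left(-4 \right)} a{\left(4,6 \right)} = - 3 \left(1 - 3\right) \left(-9 + 2 \left(-4\right)^{3}\right) \left(-7\right) = \left(-3\right) \left(-2\right) \left(-9 + 2 \left(-64\right)\right) \left(-7\right) = 6 \left(-9 - 128\right) \left(-7\right) = 6 \left(-137\right) \left(-7\right) = \left(-822\right) \left(-7\right) = 5754$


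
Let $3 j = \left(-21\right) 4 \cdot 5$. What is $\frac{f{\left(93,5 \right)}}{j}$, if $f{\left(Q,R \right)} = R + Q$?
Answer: $- \frac{7}{10} \approx -0.7$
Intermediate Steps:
$f{\left(Q,R \right)} = Q + R$
$j = -140$ ($j = \frac{\left(-21\right) 4 \cdot 5}{3} = \frac{\left(-84\right) 5}{3} = \frac{1}{3} \left(-420\right) = -140$)
$\frac{f{\left(93,5 \right)}}{j} = \frac{93 + 5}{-140} = 98 \left(- \frac{1}{140}\right) = - \frac{7}{10}$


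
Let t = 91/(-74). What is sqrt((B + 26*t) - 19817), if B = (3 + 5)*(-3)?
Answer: 30*I*sqrt(30229)/37 ≈ 140.97*I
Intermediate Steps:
t = -91/74 (t = 91*(-1/74) = -91/74 ≈ -1.2297)
B = -24 (B = 8*(-3) = -24)
sqrt((B + 26*t) - 19817) = sqrt((-24 + 26*(-91/74)) - 19817) = sqrt((-24 - 1183/37) - 19817) = sqrt(-2071/37 - 19817) = sqrt(-735300/37) = 30*I*sqrt(30229)/37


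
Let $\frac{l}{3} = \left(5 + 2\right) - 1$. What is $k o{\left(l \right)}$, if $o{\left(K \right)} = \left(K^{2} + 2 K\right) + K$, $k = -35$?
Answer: $-13230$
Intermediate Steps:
$l = 18$ ($l = 3 \left(\left(5 + 2\right) - 1\right) = 3 \left(7 - 1\right) = 3 \cdot 6 = 18$)
$o{\left(K \right)} = K^{2} + 3 K$
$k o{\left(l \right)} = - 35 \cdot 18 \left(3 + 18\right) = - 35 \cdot 18 \cdot 21 = \left(-35\right) 378 = -13230$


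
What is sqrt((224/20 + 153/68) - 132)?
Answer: I*sqrt(11855)/10 ≈ 10.888*I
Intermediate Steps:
sqrt((224/20 + 153/68) - 132) = sqrt((224*(1/20) + 153*(1/68)) - 132) = sqrt((56/5 + 9/4) - 132) = sqrt(269/20 - 132) = sqrt(-2371/20) = I*sqrt(11855)/10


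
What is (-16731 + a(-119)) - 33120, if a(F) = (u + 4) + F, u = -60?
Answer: -50026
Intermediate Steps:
a(F) = -56 + F (a(F) = (-60 + 4) + F = -56 + F)
(-16731 + a(-119)) - 33120 = (-16731 + (-56 - 119)) - 33120 = (-16731 - 175) - 33120 = -16906 - 33120 = -50026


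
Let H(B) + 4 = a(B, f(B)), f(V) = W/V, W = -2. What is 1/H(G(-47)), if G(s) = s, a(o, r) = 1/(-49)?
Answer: -49/197 ≈ -0.24873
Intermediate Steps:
f(V) = -2/V
a(o, r) = -1/49
H(B) = -197/49 (H(B) = -4 - 1/49 = -197/49)
1/H(G(-47)) = 1/(-197/49) = -49/197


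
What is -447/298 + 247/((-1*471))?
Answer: -1907/942 ≈ -2.0244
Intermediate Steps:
-447/298 + 247/((-1*471)) = -447*1/298 + 247/(-471) = -3/2 + 247*(-1/471) = -3/2 - 247/471 = -1907/942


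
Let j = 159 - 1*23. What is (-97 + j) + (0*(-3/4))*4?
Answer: 39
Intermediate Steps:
j = 136 (j = 159 - 23 = 136)
(-97 + j) + (0*(-3/4))*4 = (-97 + 136) + (0*(-3/4))*4 = 39 + (0*(-3*1/4))*4 = 39 + (0*(-3/4))*4 = 39 + 0*4 = 39 + 0 = 39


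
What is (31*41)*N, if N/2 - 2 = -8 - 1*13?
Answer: -48298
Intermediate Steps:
N = -38 (N = 4 + 2*(-8 - 1*13) = 4 + 2*(-8 - 13) = 4 + 2*(-21) = 4 - 42 = -38)
(31*41)*N = (31*41)*(-38) = 1271*(-38) = -48298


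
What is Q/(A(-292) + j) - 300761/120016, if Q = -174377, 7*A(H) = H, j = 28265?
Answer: -205915455667/23710721008 ≈ -8.6845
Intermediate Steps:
A(H) = H/7
Q/(A(-292) + j) - 300761/120016 = -174377/((1/7)*(-292) + 28265) - 300761/120016 = -174377/(-292/7 + 28265) - 300761*1/120016 = -174377/197563/7 - 300761/120016 = -174377*7/197563 - 300761/120016 = -1220639/197563 - 300761/120016 = -205915455667/23710721008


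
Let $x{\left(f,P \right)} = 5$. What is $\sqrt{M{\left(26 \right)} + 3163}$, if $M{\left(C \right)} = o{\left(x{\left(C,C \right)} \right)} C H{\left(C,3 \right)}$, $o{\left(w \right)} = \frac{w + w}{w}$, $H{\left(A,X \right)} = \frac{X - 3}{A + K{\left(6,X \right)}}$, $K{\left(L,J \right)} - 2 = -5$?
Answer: $\sqrt{3163} \approx 56.241$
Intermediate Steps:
$K{\left(L,J \right)} = -3$ ($K{\left(L,J \right)} = 2 - 5 = -3$)
$H{\left(A,X \right)} = \frac{-3 + X}{-3 + A}$ ($H{\left(A,X \right)} = \frac{X - 3}{A - 3} = \frac{-3 + X}{-3 + A}$)
$o{\left(w \right)} = 2$ ($o{\left(w \right)} = \frac{2 w}{w} = 2$)
$M{\left(C \right)} = 0$ ($M{\left(C \right)} = 2 C \frac{-3 + 3}{-3 + C} = 2 C \frac{1}{-3 + C} 0 = 2 C 0 = 0$)
$\sqrt{M{\left(26 \right)} + 3163} = \sqrt{0 + 3163} = \sqrt{3163}$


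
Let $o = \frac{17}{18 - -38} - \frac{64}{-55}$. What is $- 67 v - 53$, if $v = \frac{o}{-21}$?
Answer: $- \frac{3125267}{64680} \approx -48.319$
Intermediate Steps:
$o = \frac{4519}{3080}$ ($o = \frac{17}{18 + 38} - - \frac{64}{55} = \frac{17}{56} + \frac{64}{55} = \frac{4519}{3080} \approx 1.4672$)
$v = - \frac{4519}{64680}$ ($v = \frac{4519}{3080 \left(-21\right)} = \frac{4519}{3080} \left(- \frac{1}{21}\right) = - \frac{4519}{64680} \approx -0.069867$)
$- 67 v - 53 = \left(-67\right) \left(- \frac{4519}{64680}\right) - 53 = \frac{302773}{64680} - 53 = - \frac{3125267}{64680}$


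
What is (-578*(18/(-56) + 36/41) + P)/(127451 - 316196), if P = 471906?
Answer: -90229791/36113210 ≈ -2.4985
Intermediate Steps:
(-578*(18/(-56) + 36/41) + P)/(127451 - 316196) = (-578*(18/(-56) + 36/41) + 471906)/(127451 - 316196) = (-578*(18*(-1/56) + 36*(1/41)) + 471906)/(-188745) = (-578*(-9/28 + 36/41) + 471906)*(-1/188745) = (-578*639/1148 + 471906)*(-1/188745) = (-184671/574 + 471906)*(-1/188745) = (270689373/574)*(-1/188745) = -90229791/36113210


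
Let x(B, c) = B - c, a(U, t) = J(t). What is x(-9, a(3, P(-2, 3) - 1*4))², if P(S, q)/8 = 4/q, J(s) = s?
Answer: 2209/9 ≈ 245.44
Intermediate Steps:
P(S, q) = 32/q (P(S, q) = 8*(4/q) = 32/q)
a(U, t) = t
x(-9, a(3, P(-2, 3) - 1*4))² = (-9 - (32/3 - 1*4))² = (-9 - (32*(⅓) - 4))² = (-9 - (32/3 - 4))² = (-9 - 1*20/3)² = (-9 - 20/3)² = (-47/3)² = 2209/9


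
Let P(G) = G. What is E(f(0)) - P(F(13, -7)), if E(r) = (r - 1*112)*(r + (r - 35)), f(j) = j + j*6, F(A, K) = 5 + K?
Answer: 3922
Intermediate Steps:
f(j) = 7*j (f(j) = j + 6*j = 7*j)
E(r) = (-112 + r)*(-35 + 2*r) (E(r) = (r - 112)*(r + (-35 + r)) = (-112 + r)*(-35 + 2*r))
E(f(0)) - P(F(13, -7)) = (3920 - 1813*0 + 2*(7*0)**2) - (5 - 7) = (3920 - 259*0 + 2*0**2) - 1*(-2) = (3920 + 0 + 2*0) + 2 = (3920 + 0 + 0) + 2 = 3920 + 2 = 3922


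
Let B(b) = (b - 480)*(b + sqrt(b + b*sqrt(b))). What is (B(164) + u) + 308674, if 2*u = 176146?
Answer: 344923 - 632*sqrt(41 + 82*sqrt(41)) ≈ 3.2989e+5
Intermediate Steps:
u = 88073 (u = (1/2)*176146 = 88073)
B(b) = (-480 + b)*(b + sqrt(b + b**(3/2)))
(B(164) + u) + 308674 = ((164**2 - 480*164 - 480*sqrt(164 + 164**(3/2)) + 164*sqrt(164 + 164**(3/2))) + 88073) + 308674 = ((26896 - 78720 - 480*sqrt(164 + 328*sqrt(41)) + 164*sqrt(164 + 328*sqrt(41))) + 88073) + 308674 = ((-51824 - 316*sqrt(164 + 328*sqrt(41))) + 88073) + 308674 = (36249 - 316*sqrt(164 + 328*sqrt(41))) + 308674 = 344923 - 316*sqrt(164 + 328*sqrt(41))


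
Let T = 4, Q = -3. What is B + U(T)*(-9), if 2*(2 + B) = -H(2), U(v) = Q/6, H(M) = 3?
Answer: 1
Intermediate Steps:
U(v) = -½ (U(v) = -3/6 = -3*⅙ = -½)
B = -7/2 (B = -2 + (-1*3)/2 = -2 + (½)*(-3) = -2 - 3/2 = -7/2 ≈ -3.5000)
B + U(T)*(-9) = -7/2 - ½*(-9) = -7/2 + 9/2 = 1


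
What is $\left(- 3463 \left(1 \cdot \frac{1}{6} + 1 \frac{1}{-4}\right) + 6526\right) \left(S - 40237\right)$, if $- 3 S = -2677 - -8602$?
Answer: $- \frac{862971575}{3} \approx -2.8766 \cdot 10^{8}$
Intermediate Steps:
$S = -1975$ ($S = - \frac{-2677 - -8602}{3} = - \frac{-2677 + 8602}{3} = \left(- \frac{1}{3}\right) 5925 = -1975$)
$\left(- 3463 \left(1 \cdot \frac{1}{6} + 1 \frac{1}{-4}\right) + 6526\right) \left(S - 40237\right) = \left(- 3463 \left(1 \cdot \frac{1}{6} + 1 \frac{1}{-4}\right) + 6526\right) \left(-1975 - 40237\right) = \left(- 3463 \left(1 \cdot \frac{1}{6} + 1 \left(- \frac{1}{4}\right)\right) + 6526\right) \left(-42212\right) = \left(- 3463 \left(\frac{1}{6} - \frac{1}{4}\right) + 6526\right) \left(-42212\right) = \left(\left(-3463\right) \left(- \frac{1}{12}\right) + 6526\right) \left(-42212\right) = \left(\frac{3463}{12} + 6526\right) \left(-42212\right) = \frac{81775}{12} \left(-42212\right) = - \frac{862971575}{3}$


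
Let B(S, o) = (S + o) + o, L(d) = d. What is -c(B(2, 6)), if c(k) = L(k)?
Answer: -14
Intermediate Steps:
B(S, o) = S + 2*o
c(k) = k
-c(B(2, 6)) = -(2 + 2*6) = -(2 + 12) = -1*14 = -14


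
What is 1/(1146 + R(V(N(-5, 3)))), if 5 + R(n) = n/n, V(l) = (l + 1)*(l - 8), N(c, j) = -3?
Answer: 1/1142 ≈ 0.00087566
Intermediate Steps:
V(l) = (1 + l)*(-8 + l)
R(n) = -4 (R(n) = -5 + n/n = -5 + 1 = -4)
1/(1146 + R(V(N(-5, 3)))) = 1/(1146 - 4) = 1/1142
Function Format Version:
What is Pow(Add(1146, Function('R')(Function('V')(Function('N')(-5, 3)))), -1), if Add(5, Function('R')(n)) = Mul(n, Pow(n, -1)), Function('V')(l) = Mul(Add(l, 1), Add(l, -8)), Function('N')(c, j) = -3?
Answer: Rational(1, 1142) ≈ 0.00087566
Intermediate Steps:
Function('V')(l) = Mul(Add(1, l), Add(-8, l))
Function('R')(n) = -4 (Function('R')(n) = Add(-5, Mul(n, Pow(n, -1))) = Add(-5, 1) = -4)
Pow(Add(1146, Function('R')(Function('V')(Function('N')(-5, 3)))), -1) = Pow(Add(1146, -4), -1) = Pow(1142, -1) = Rational(1, 1142)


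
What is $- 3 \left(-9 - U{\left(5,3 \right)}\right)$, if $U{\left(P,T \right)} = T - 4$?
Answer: $24$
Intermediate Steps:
$U{\left(P,T \right)} = -4 + T$ ($U{\left(P,T \right)} = T - 4 = -4 + T$)
$- 3 \left(-9 - U{\left(5,3 \right)}\right) = - 3 \left(-9 - \left(-4 + 3\right)\right) = - 3 \left(-9 - -1\right) = - 3 \left(-9 + 1\right) = \left(-3\right) \left(-8\right) = 24$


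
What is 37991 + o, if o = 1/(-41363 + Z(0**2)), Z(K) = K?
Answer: 1571421732/41363 ≈ 37991.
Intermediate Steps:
o = -1/41363 (o = 1/(-41363 + 0**2) = 1/(-41363 + 0) = 1/(-41363) = -1/41363 ≈ -2.4176e-5)
37991 + o = 37991 - 1/41363 = 1571421732/41363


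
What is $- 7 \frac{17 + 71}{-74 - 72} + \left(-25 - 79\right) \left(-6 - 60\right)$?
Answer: $\frac{501380}{73} \approx 6868.2$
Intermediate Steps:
$- 7 \frac{17 + 71}{-74 - 72} + \left(-25 - 79\right) \left(-6 - 60\right) = - 7 \frac{88}{-146} - -6864 = - 7 \cdot 88 \left(- \frac{1}{146}\right) + 6864 = \left(-7\right) \left(- \frac{44}{73}\right) + 6864 = \frac{308}{73} + 6864 = \frac{501380}{73}$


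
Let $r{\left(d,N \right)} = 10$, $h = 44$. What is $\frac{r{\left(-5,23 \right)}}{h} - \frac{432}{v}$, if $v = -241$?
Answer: $\frac{10709}{5302} \approx 2.0198$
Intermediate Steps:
$\frac{r{\left(-5,23 \right)}}{h} - \frac{432}{v} = \frac{10}{44} - \frac{432}{-241} = 10 \cdot \frac{1}{44} - - \frac{432}{241} = \frac{5}{22} + \frac{432}{241} = \frac{10709}{5302}$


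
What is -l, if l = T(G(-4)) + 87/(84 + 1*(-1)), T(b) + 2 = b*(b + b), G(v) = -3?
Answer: -1415/83 ≈ -17.048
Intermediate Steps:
T(b) = -2 + 2*b**2 (T(b) = -2 + b*(b + b) = -2 + b*(2*b) = -2 + 2*b**2)
l = 1415/83 (l = (-2 + 2*(-3)**2) + 87/(84 + 1*(-1)) = (-2 + 2*9) + 87/(84 - 1) = (-2 + 18) + 87/83 = 16 + (1/83)*87 = 16 + 87/83 = 1415/83 ≈ 17.048)
-l = -1*1415/83 = -1415/83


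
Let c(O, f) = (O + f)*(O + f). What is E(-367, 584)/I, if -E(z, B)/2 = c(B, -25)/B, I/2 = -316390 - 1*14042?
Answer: 312481/192972288 ≈ 0.0016193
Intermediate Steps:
I = -660864 (I = 2*(-316390 - 1*14042) = 2*(-316390 - 14042) = 2*(-330432) = -660864)
c(O, f) = (O + f)**2
E(z, B) = -2*(-25 + B)**2/B (E(z, B) = -2*(B - 25)**2/B = -2*(-25 + B)**2/B)
E(-367, 584)/I = -2*(-25 + 584)**2/584/(-660864) = -2*1/584*559**2*(-1/660864) = -2*1/584*312481*(-1/660864) = -312481/292*(-1/660864) = 312481/192972288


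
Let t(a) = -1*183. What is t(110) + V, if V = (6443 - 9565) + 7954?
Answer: 4649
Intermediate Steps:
t(a) = -183
V = 4832 (V = -3122 + 7954 = 4832)
t(110) + V = -183 + 4832 = 4649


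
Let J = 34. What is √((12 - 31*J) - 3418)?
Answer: 2*I*√1115 ≈ 66.783*I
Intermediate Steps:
√((12 - 31*J) - 3418) = √((12 - 31*34) - 3418) = √((12 - 1054) - 3418) = √(-1042 - 3418) = √(-4460) = 2*I*√1115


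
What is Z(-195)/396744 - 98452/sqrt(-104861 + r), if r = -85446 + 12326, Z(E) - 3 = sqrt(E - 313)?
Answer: 1/132248 + I*sqrt(127)/198372 + 98452*I*sqrt(177981)/177981 ≈ 7.5616e-6 + 233.37*I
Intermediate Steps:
Z(E) = 3 + sqrt(-313 + E) (Z(E) = 3 + sqrt(E - 313) = 3 + sqrt(-313 + E))
r = -73120
Z(-195)/396744 - 98452/sqrt(-104861 + r) = (3 + sqrt(-313 - 195))/396744 - 98452/sqrt(-104861 - 73120) = (3 + sqrt(-508))*(1/396744) - 98452*(-I*sqrt(177981)/177981) = (3 + 2*I*sqrt(127))*(1/396744) - 98452*(-I*sqrt(177981)/177981) = (1/132248 + I*sqrt(127)/198372) - (-98452)*I*sqrt(177981)/177981 = (1/132248 + I*sqrt(127)/198372) + 98452*I*sqrt(177981)/177981 = 1/132248 + I*sqrt(127)/198372 + 98452*I*sqrt(177981)/177981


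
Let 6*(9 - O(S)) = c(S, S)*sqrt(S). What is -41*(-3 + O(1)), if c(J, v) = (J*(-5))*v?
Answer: -1681/6 ≈ -280.17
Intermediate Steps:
c(J, v) = -5*J*v (c(J, v) = (-5*J)*v = -5*J*v)
O(S) = 9 + 5*S**(5/2)/6 (O(S) = 9 - (-5*S*S)*sqrt(S)/6 = 9 - (-5*S**2)*sqrt(S)/6 = 9 - (-5)*S**(5/2)/6 = 9 + 5*S**(5/2)/6)
-41*(-3 + O(1)) = -41*(-3 + (9 + 5*1**(5/2)/6)) = -41*(-3 + (9 + (5/6)*1)) = -41*(-3 + (9 + 5/6)) = -41*(-3 + 59/6) = -41*41/6 = -1681/6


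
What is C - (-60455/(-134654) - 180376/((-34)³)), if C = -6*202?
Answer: -805137842777/661555102 ≈ -1217.0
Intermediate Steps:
C = -1212
C - (-60455/(-134654) - 180376/((-34)³)) = -1212 - (-60455/(-134654) - 180376/((-34)³)) = -1212 - (-60455*(-1/134654) - 180376/(-39304)) = -1212 - (60455/134654 - 180376*(-1/39304)) = -1212 - (60455/134654 + 22547/4913) = -1212 - 1*3333059153/661555102 = -1212 - 3333059153/661555102 = -805137842777/661555102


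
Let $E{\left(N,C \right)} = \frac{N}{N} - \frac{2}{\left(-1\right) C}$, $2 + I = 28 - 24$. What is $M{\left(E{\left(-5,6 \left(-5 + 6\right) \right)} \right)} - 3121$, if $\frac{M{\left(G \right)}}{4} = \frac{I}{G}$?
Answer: $-3115$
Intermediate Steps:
$I = 2$ ($I = -2 + \left(28 - 24\right) = -2 + 4 = 2$)
$E{\left(N,C \right)} = 1 + \frac{2}{C}$ ($E{\left(N,C \right)} = 1 - 2 \left(- \frac{1}{C}\right) = 1 + \frac{2}{C}$)
$M{\left(G \right)} = \frac{8}{G}$ ($M{\left(G \right)} = 4 \frac{2}{G} = \frac{8}{G}$)
$M{\left(E{\left(-5,6 \left(-5 + 6\right) \right)} \right)} - 3121 = \frac{8}{\frac{1}{6 \left(-5 + 6\right)} \left(2 + 6 \left(-5 + 6\right)\right)} - 3121 = \frac{8}{\frac{1}{6 \cdot 1} \left(2 + 6 \cdot 1\right)} - 3121 = \frac{8}{\frac{1}{6} \left(2 + 6\right)} - 3121 = \frac{8}{\frac{1}{6} \cdot 8} - 3121 = \frac{8}{\frac{4}{3}} - 3121 = 8 \cdot \frac{3}{4} - 3121 = 6 - 3121 = -3115$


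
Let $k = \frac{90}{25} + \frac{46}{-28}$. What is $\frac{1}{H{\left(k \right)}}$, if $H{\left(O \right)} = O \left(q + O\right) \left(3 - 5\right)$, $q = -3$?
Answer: $\frac{2450}{10001} \approx 0.24498$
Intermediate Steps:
$k = \frac{137}{70}$ ($k = 90 \cdot \frac{1}{25} + 46 \left(- \frac{1}{28}\right) = \frac{18}{5} - \frac{23}{14} = \frac{137}{70} \approx 1.9571$)
$H{\left(O \right)} = - 2 O \left(-3 + O\right)$ ($H{\left(O \right)} = O \left(-3 + O\right) \left(3 - 5\right) = O \left(-3 + O\right) \left(-2\right) = - 2 O \left(-3 + O\right)$)
$\frac{1}{H{\left(k \right)}} = \frac{1}{2 \cdot \frac{137}{70} \left(3 - \frac{137}{70}\right)} = \frac{1}{2 \cdot \frac{137}{70} \cdot \frac{73}{70}} = \frac{1}{\frac{10001}{2450}} = \frac{2450}{10001}$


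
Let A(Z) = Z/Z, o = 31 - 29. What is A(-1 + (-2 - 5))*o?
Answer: 2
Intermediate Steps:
o = 2
A(Z) = 1
A(-1 + (-2 - 5))*o = 1*2 = 2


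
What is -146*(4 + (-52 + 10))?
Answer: 5548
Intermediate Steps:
-146*(4 + (-52 + 10)) = -146*(4 - 42) = -146*(-38) = 5548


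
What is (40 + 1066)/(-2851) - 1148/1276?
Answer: -1171051/909469 ≈ -1.2876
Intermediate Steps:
(40 + 1066)/(-2851) - 1148/1276 = 1106*(-1/2851) - 1148*1/1276 = -1106/2851 - 287/319 = -1171051/909469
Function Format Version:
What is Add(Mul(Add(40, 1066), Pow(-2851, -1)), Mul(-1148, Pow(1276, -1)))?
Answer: Rational(-1171051, 909469) ≈ -1.2876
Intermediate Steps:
Add(Mul(Add(40, 1066), Pow(-2851, -1)), Mul(-1148, Pow(1276, -1))) = Add(Mul(1106, Rational(-1, 2851)), Mul(-1148, Rational(1, 1276))) = Add(Rational(-1106, 2851), Rational(-287, 319)) = Rational(-1171051, 909469)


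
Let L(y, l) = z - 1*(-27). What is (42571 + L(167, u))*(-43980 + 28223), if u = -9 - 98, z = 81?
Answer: -672493003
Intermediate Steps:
u = -107
L(y, l) = 108 (L(y, l) = 81 - 1*(-27) = 81 + 27 = 108)
(42571 + L(167, u))*(-43980 + 28223) = (42571 + 108)*(-43980 + 28223) = 42679*(-15757) = -672493003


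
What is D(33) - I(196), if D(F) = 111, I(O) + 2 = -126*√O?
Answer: 1877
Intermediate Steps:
I(O) = -2 - 126*√O
D(33) - I(196) = 111 - (-2 - 126*√196) = 111 - (-2 - 126*14) = 111 - (-2 - 1764) = 111 - 1*(-1766) = 111 + 1766 = 1877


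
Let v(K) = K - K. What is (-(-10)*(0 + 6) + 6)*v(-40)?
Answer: 0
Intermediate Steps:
v(K) = 0
(-(-10)*(0 + 6) + 6)*v(-40) = (-(-10)*(0 + 6) + 6)*0 = (-(-10)*6 + 6)*0 = (-5*(-12) + 6)*0 = (60 + 6)*0 = 66*0 = 0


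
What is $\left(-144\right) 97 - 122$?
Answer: $-14090$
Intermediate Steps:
$\left(-144\right) 97 - 122 = -13968 - 122 = -14090$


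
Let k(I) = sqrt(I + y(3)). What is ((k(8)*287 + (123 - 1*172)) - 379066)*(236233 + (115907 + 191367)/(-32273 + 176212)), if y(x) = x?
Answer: -12891217590761015/143939 + 9758989880507*sqrt(11)/143939 ≈ -8.9335e+10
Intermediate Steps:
k(I) = sqrt(3 + I) (k(I) = sqrt(I + 3) = sqrt(3 + I))
((k(8)*287 + (123 - 1*172)) - 379066)*(236233 + (115907 + 191367)/(-32273 + 176212)) = ((sqrt(3 + 8)*287 + (123 - 1*172)) - 379066)*(236233 + (115907 + 191367)/(-32273 + 176212)) = ((sqrt(11)*287 + (123 - 172)) - 379066)*(236233 + 307274/143939) = ((287*sqrt(11) - 49) - 379066)*(236233 + 307274*(1/143939)) = ((-49 + 287*sqrt(11)) - 379066)*(236233 + 307274/143939) = (-379115 + 287*sqrt(11))*(34003449061/143939) = -12891217590761015/143939 + 9758989880507*sqrt(11)/143939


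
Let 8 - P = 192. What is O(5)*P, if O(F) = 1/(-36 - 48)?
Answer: 46/21 ≈ 2.1905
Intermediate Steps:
P = -184 (P = 8 - 1*192 = 8 - 192 = -184)
O(F) = -1/84 (O(F) = 1/(-84) = -1/84)
O(5)*P = -1/84*(-184) = 46/21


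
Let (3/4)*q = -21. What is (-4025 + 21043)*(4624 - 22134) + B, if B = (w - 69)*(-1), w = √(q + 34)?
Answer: -297985111 - √6 ≈ -2.9799e+8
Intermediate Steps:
q = -28 (q = (4/3)*(-21) = -28)
w = √6 (w = √(-28 + 34) = √6 ≈ 2.4495)
B = 69 - √6 (B = (√6 - 69)*(-1) = (-69 + √6)*(-1) = 69 - √6 ≈ 66.551)
(-4025 + 21043)*(4624 - 22134) + B = (-4025 + 21043)*(4624 - 22134) + (69 - √6) = 17018*(-17510) + (69 - √6) = -297985180 + (69 - √6) = -297985111 - √6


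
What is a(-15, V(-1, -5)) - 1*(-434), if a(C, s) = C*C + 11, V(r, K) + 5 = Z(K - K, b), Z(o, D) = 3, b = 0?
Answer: 670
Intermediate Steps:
V(r, K) = -2 (V(r, K) = -5 + 3 = -2)
a(C, s) = 11 + C² (a(C, s) = C² + 11 = 11 + C²)
a(-15, V(-1, -5)) - 1*(-434) = (11 + (-15)²) - 1*(-434) = (11 + 225) + 434 = 236 + 434 = 670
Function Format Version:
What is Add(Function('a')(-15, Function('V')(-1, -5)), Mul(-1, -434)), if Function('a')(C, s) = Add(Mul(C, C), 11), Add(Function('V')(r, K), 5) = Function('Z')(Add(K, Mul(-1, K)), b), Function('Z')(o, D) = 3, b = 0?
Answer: 670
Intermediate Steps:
Function('V')(r, K) = -2 (Function('V')(r, K) = Add(-5, 3) = -2)
Function('a')(C, s) = Add(11, Pow(C, 2)) (Function('a')(C, s) = Add(Pow(C, 2), 11) = Add(11, Pow(C, 2)))
Add(Function('a')(-15, Function('V')(-1, -5)), Mul(-1, -434)) = Add(Add(11, Pow(-15, 2)), Mul(-1, -434)) = Add(Add(11, 225), 434) = Add(236, 434) = 670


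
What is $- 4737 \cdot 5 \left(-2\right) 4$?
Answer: $189480$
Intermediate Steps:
$- 4737 \cdot 5 \left(-2\right) 4 = - 4737 \left(\left(-10\right) 4\right) = \left(-4737\right) \left(-40\right) = 189480$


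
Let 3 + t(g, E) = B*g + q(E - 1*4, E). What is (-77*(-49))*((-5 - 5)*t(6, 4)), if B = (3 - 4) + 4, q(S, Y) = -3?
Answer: -452760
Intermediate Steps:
B = 3 (B = -1 + 4 = 3)
t(g, E) = -6 + 3*g (t(g, E) = -3 + (3*g - 3) = -3 + (-3 + 3*g) = -6 + 3*g)
(-77*(-49))*((-5 - 5)*t(6, 4)) = (-77*(-49))*((-5 - 5)*(-6 + 3*6)) = 3773*(-10*(-6 + 18)) = 3773*(-10*12) = 3773*(-120) = -452760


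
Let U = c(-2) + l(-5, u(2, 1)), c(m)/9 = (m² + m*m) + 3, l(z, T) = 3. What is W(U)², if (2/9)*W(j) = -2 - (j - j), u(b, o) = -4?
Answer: 81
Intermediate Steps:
c(m) = 27 + 18*m² (c(m) = 9*((m² + m*m) + 3) = 9*((m² + m²) + 3) = 9*(2*m² + 3) = 9*(3 + 2*m²) = 27 + 18*m²)
U = 102 (U = (27 + 18*(-2)²) + 3 = (27 + 18*4) + 3 = (27 + 72) + 3 = 99 + 3 = 102)
W(j) = -9 (W(j) = 9*(-2 - (j - j))/2 = 9*(-2 - 1*0)/2 = 9*(-2 + 0)/2 = (9/2)*(-2) = -9)
W(U)² = (-9)² = 81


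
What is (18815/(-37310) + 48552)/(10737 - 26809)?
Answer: -362291261/119929264 ≈ -3.0209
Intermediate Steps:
(18815/(-37310) + 48552)/(10737 - 26809) = (18815*(-1/37310) + 48552)/(-16072) = (-3763/7462 + 48552)*(-1/16072) = (362291261/7462)*(-1/16072) = -362291261/119929264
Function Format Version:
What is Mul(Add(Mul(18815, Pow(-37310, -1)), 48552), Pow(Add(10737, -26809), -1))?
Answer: Rational(-362291261, 119929264) ≈ -3.0209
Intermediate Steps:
Mul(Add(Mul(18815, Pow(-37310, -1)), 48552), Pow(Add(10737, -26809), -1)) = Mul(Add(Mul(18815, Rational(-1, 37310)), 48552), Pow(-16072, -1)) = Mul(Add(Rational(-3763, 7462), 48552), Rational(-1, 16072)) = Mul(Rational(362291261, 7462), Rational(-1, 16072)) = Rational(-362291261, 119929264)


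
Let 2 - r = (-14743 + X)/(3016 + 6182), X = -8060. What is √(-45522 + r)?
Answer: I*√427880900454/3066 ≈ 213.35*I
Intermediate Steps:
r = 13733/3066 (r = 2 - (-14743 - 8060)/(3016 + 6182) = 2 - (-22803)/9198 = 2 - 1*(-7601/3066) = 2 + 7601/3066 = 13733/3066 ≈ 4.4791)
√(-45522 + r) = √(-45522 + 13733/3066) = √(-139556719/3066) = I*√427880900454/3066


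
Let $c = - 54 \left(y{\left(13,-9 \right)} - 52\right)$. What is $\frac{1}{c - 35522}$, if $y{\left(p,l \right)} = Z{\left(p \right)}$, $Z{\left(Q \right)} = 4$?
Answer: $- \frac{1}{32930} \approx -3.0367 \cdot 10^{-5}$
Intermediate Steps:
$y{\left(p,l \right)} = 4$
$c = 2592$ ($c = - 54 \left(4 - 52\right) = \left(-54\right) \left(-48\right) = 2592$)
$\frac{1}{c - 35522} = \frac{1}{2592 - 35522} = \frac{1}{-32930} = - \frac{1}{32930}$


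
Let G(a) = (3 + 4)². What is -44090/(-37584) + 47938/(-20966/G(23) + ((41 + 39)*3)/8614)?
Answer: -94063864689919/848408832072 ≈ -110.87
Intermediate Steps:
G(a) = 49 (G(a) = 7² = 49)
-44090/(-37584) + 47938/(-20966/G(23) + ((41 + 39)*3)/8614) = -44090/(-37584) + 47938/(-20966/49 + ((41 + 39)*3)/8614) = -44090*(-1/37584) + 47938/(-20966*1/49 + (80*3)*(1/8614)) = 22045/18792 + 47938/(-20966/49 + 240*(1/8614)) = 22045/18792 + 47938/(-20966/49 + 120/4307) = 22045/18792 + 47938/(-90294682/211043) = 22045/18792 + 47938*(-211043/90294682) = 22045/18792 - 5058489667/45147341 = -94063864689919/848408832072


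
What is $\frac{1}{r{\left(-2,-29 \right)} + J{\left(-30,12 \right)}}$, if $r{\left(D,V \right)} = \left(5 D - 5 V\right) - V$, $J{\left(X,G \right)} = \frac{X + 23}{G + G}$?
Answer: $\frac{24}{3929} \approx 0.0061084$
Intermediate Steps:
$J{\left(X,G \right)} = \frac{23 + X}{2 G}$
$r{\left(D,V \right)} = - 6 V + 5 D$ ($r{\left(D,V \right)} = \left(- 5 V + 5 D\right) - V = - 6 V + 5 D$)
$\frac{1}{r{\left(-2,-29 \right)} + J{\left(-30,12 \right)}} = \frac{1}{\left(\left(-6\right) \left(-29\right) + 5 \left(-2\right)\right) + \frac{23 - 30}{2 \cdot 12}} = \frac{1}{\left(174 - 10\right) + \frac{1}{2} \cdot \frac{1}{12} \left(-7\right)} = \frac{1}{164 - \frac{7}{24}} = \frac{1}{\frac{3929}{24}} = \frac{24}{3929}$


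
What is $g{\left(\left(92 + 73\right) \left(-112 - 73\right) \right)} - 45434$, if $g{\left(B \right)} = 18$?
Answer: $-45416$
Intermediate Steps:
$g{\left(\left(92 + 73\right) \left(-112 - 73\right) \right)} - 45434 = 18 - 45434 = -45416$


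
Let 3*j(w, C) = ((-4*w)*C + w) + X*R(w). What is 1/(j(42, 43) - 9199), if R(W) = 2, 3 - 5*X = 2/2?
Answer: -15/173891 ≈ -8.6261e-5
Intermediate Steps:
X = ⅖ (X = ⅗ - 2/(5*2) = ⅗ - ⅕*1 = ⅗ - ⅕ = ⅖ ≈ 0.40000)
j(w, C) = 4/15 + w/3 - 4*C*w/3 (j(w, C) = (((-4*w)*C + w) + (⅖)*2)/3 = ((-4*C*w + w) + ⅘)/3 = ((w - 4*C*w) + ⅘)/3 = (⅘ + w - 4*C*w)/3 = 4/15 + w/3 - 4*C*w/3)
1/(j(42, 43) - 9199) = 1/((4/15 + (⅓)*42 - 4/3*43*42) - 9199) = 1/((4/15 + 14 - 2408) - 9199) = 1/(-35906/15 - 9199) = 1/(-173891/15) = -15/173891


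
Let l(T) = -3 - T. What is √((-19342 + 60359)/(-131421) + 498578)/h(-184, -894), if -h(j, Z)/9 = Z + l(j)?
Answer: √8611174186524141/843328557 ≈ 0.11004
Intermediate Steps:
h(j, Z) = 27 - 9*Z + 9*j (h(j, Z) = -9*(Z + (-3 - j)) = -9*(-3 + Z - j) = 27 - 9*Z + 9*j)
√((-19342 + 60359)/(-131421) + 498578)/h(-184, -894) = √((-19342 + 60359)/(-131421) + 498578)/(27 - 9*(-894) + 9*(-184)) = √(41017*(-1/131421) + 498578)/(27 + 8046 - 1656) = √(-41017/131421 + 498578)/6417 = √(65523578321/131421)*(1/6417) = (√8611174186524141/131421)*(1/6417) = √8611174186524141/843328557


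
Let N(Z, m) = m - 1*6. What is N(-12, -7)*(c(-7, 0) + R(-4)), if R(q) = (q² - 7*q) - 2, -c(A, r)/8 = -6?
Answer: -1170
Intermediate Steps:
c(A, r) = 48 (c(A, r) = -8*(-6) = 48)
N(Z, m) = -6 + m (N(Z, m) = m - 6 = -6 + m)
R(q) = -2 + q² - 7*q
N(-12, -7)*(c(-7, 0) + R(-4)) = (-6 - 7)*(48 + (-2 + (-4)² - 7*(-4))) = -13*(48 + (-2 + 16 + 28)) = -13*(48 + 42) = -13*90 = -1170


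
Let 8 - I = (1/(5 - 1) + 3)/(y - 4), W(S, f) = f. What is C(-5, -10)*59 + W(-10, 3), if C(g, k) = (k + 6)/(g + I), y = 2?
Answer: -1777/37 ≈ -48.027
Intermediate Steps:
I = 77/8 (I = 8 - (1/(5 - 1) + 3)/(2 - 4) = 8 - (1/4 + 3)/(-2) = 8 - (¼ + 3)*(-1)/2 = 8 - 13*(-1)/(4*2) = 8 - 1*(-13/8) = 8 + 13/8 = 77/8 ≈ 9.6250)
C(g, k) = (6 + k)/(77/8 + g) (C(g, k) = (k + 6)/(g + 77/8) = (6 + k)/(77/8 + g))
C(-5, -10)*59 + W(-10, 3) = (8*(6 - 10)/(77 + 8*(-5)))*59 + 3 = (8*(-4)/(77 - 40))*59 + 3 = (8*(-4)/37)*59 + 3 = (8*(1/37)*(-4))*59 + 3 = -32/37*59 + 3 = -1888/37 + 3 = -1777/37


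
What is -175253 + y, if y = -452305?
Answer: -627558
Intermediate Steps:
-175253 + y = -175253 - 452305 = -627558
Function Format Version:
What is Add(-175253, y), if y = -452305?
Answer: -627558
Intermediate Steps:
Add(-175253, y) = Add(-175253, -452305) = -627558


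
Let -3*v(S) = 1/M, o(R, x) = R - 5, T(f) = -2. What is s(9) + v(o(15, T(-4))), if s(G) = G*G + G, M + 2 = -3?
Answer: 1351/15 ≈ 90.067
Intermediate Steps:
o(R, x) = -5 + R
M = -5 (M = -2 - 3 = -5)
s(G) = G + G² (s(G) = G² + G = G + G²)
v(S) = 1/15 (v(S) = -⅓/(-5) = -⅓*(-⅕) = 1/15)
s(9) + v(o(15, T(-4))) = 9*(1 + 9) + 1/15 = 9*10 + 1/15 = 90 + 1/15 = 1351/15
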